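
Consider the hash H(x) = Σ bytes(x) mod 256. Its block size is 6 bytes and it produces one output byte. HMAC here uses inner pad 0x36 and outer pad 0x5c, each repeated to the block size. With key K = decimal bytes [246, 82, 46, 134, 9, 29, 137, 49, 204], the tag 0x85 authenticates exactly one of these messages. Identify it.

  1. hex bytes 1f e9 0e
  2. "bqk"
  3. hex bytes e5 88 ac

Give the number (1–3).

Key decimal bytes [246, 82, 46, 134, 9, 29, 137, 49, 204] = f6 52 2e 86 09 1d 89 31 cc is 9 bytes > B = 6, so hash it first: H(key) = a8, then zero-pad to 6 bytes: K' = a8 00 00 00 00 00.
K' ⊕ ipad = 9e 36 36 36 36 36; K' ⊕ opad = f4 5c 5c 5c 5c 5c.
m1: inner = H(9e 36 36 36 36 36 1f e9 0e) = c2; tag = H(f4 5c 5c 5c 5c 5c c2) = 82
m2: inner = H(9e 36 36 36 36 36 62 71 6b) = ea; tag = H(f4 5c 5c 5c 5c 5c ea) = aa
m3: inner = H(9e 36 36 36 36 36 e5 88 ac) = c5; tag = H(f4 5c 5c 5c 5c 5c c5) = 85 ← matches

3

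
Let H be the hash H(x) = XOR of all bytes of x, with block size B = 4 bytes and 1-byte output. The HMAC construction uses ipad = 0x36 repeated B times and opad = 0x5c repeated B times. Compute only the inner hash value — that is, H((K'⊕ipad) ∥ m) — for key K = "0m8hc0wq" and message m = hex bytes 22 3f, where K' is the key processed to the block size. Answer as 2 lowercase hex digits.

Key "0m8hc0wq" = 30 6d 38 68 63 30 77 71 is 8 bytes > B = 4, so hash it first: H(key) = 58, then zero-pad to 4 bytes: K' = 58 00 00 00.
K' ⊕ ipad = 6e 36 36 36.
Inner input = 6e 36 36 36 ∥ 22 3f.
Inner hash: XOR 6e⊕36⊕36⊕36⊕22⊕3f = 45.

45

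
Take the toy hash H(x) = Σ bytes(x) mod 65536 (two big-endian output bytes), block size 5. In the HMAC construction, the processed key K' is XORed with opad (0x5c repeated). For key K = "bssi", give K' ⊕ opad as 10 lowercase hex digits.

3e2f2f355c

Key "bssi" = 62 73 73 69 is 4 bytes ≤ B = 5; zero-pad to 5 bytes: K' = 62 73 73 69 00.
XOR each byte with 0x5c: 62⊕5c=3e, 73⊕5c=2f, 73⊕5c=2f, 69⊕5c=35, 00⊕5c=5c.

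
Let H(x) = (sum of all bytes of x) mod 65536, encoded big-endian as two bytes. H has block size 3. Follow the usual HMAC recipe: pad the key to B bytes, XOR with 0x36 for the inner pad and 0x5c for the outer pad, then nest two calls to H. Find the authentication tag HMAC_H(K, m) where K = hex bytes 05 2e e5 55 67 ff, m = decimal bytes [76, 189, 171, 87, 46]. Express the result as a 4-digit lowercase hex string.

Key hex bytes 05 2e e5 55 67 ff is 6 bytes > B = 3, so hash it first: H(key) = 02 d3, then zero-pad to 3 bytes: K' = 02 d3 00.
K' ⊕ ipad = 34 e5 36.  K' ⊕ opad = 5e 8f 5c.
Inner input = (K'⊕ipad) ∥ m = 34 e5 36 ∥ 4c bd ab 57 2e.
Inner hash: sum = 52+229+54+76+189+171+87+46 = 904 → 03 88.
Outer input = (K'⊕opad) ∥ inner = 5e 8f 5c ∥ 03 88.
Outer hash (tag): sum = 94+143+92+3+136 = 468 → 01 d4.

01d4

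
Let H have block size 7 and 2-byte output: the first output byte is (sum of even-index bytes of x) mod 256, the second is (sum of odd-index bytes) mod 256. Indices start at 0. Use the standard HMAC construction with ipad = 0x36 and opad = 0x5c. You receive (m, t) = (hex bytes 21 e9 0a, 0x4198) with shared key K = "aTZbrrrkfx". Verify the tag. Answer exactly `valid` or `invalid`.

invalid

Key "aTZbrrrkfx" = 61 54 5a 62 72 72 72 6b 66 78 is 10 bytes > B = 7, so hash it first: H(key) = 05 0b, then zero-pad to 7 bytes: K' = 05 0b 00 00 00 00 00.
K' ⊕ ipad = 33 3d 36 36 36 36 36; K' ⊕ opad = 59 57 5c 5c 5c 5c 5c.
Inner hash: even-index sum = 446 mod 256 = 190; odd-index sum = 212 mod 256 = 212 → be d4.
Outer hash (recomputed tag): even-index sum = 577 mod 256 = 65; odd-index sum = 461 mod 256 = 205 → 41 cd.
Recomputed tag = 41cd; claimed = 4198 → mismatch.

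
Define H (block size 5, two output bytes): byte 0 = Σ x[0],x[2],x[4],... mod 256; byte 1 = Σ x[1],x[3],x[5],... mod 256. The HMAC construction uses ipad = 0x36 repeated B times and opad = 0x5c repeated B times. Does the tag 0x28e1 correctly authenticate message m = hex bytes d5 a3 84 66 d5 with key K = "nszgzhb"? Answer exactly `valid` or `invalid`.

valid

Key "nszgzhb" = 6e 73 7a 67 7a 68 62 is 7 bytes > B = 5, so hash it first: H(key) = c4 42, then zero-pad to 5 bytes: K' = c4 42 00 00 00.
K' ⊕ ipad = f2 74 36 36 36; K' ⊕ opad = 98 1e 5c 5c 5c.
Inner hash: even-index sum = 615 mod 256 = 103; odd-index sum = 728 mod 256 = 216 → 67 d8.
Outer hash (recomputed tag): even-index sum = 552 mod 256 = 40; odd-index sum = 225 mod 256 = 225 → 28 e1.
Recomputed tag = 28e1; claimed = 28e1 → match.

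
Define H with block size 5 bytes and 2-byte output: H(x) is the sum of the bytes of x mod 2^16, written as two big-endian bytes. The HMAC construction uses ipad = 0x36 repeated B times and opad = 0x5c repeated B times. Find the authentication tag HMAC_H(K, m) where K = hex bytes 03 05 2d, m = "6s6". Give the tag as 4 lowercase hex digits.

02b0

Key hex bytes 03 05 2d is 3 bytes ≤ B = 5; zero-pad to 5 bytes: K' = 03 05 2d 00 00.
K' ⊕ ipad = 35 33 1b 36 36.  K' ⊕ opad = 5f 59 71 5c 5c.
Inner input = (K'⊕ipad) ∥ m = 35 33 1b 36 36 ∥ 36 73 36.
Inner hash: sum = 53+51+27+54+54+54+115+54 = 462 → 01 ce.
Outer input = (K'⊕opad) ∥ inner = 5f 59 71 5c 5c ∥ 01 ce.
Outer hash (tag): sum = 95+89+113+92+92+1+206 = 688 → 02 b0.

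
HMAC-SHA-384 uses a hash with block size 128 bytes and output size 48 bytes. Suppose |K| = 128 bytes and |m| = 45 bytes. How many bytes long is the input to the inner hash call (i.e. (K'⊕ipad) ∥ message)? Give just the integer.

173

Key is 128 ≤ 128 bytes, zero-padded: |K'| = 128.
Inner input = (K'⊕ipad) ∥ m → 128 + 45 = 173 bytes.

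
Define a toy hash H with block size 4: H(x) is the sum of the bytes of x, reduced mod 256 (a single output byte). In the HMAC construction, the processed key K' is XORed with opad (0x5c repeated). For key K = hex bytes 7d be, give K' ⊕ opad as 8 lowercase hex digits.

Key hex bytes 7d be is 2 bytes ≤ B = 4; zero-pad to 4 bytes: K' = 7d be 00 00.
XOR each byte with 0x5c: 7d⊕5c=21, be⊕5c=e2, 00⊕5c=5c, 00⊕5c=5c.

21e25c5c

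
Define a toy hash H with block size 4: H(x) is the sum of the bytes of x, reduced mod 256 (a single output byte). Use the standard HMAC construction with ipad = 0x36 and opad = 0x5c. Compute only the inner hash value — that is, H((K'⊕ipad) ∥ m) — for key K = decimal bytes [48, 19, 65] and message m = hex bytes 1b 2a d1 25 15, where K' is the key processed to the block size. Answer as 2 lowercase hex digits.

Key decimal bytes [48, 19, 65] = 30 13 41 is 3 bytes ≤ B = 4; zero-pad to 4 bytes: K' = 30 13 41 00.
K' ⊕ ipad = 06 25 77 36.
Inner input = 06 25 77 36 ∥ 1b 2a d1 25 15.
Inner hash: sum = 6+37+119+54+27+42+209+37+21 = 552; mod 256 = 40 → 28.

28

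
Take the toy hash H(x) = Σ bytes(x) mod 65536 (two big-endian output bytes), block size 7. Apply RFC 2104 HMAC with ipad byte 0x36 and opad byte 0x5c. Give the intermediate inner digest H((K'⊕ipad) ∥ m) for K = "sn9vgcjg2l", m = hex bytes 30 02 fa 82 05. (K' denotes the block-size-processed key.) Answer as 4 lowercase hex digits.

Key "sn9vgcjg2l" = 73 6e 39 76 67 63 6a 67 32 6c is 10 bytes > B = 7, so hash it first: H(key) = 03 c9, then zero-pad to 7 bytes: K' = 03 c9 00 00 00 00 00.
K' ⊕ ipad = 35 ff 36 36 36 36 36.
Inner input = 35 ff 36 36 36 36 36 ∥ 30 02 fa 82 05.
Inner hash: sum = 53+255+54+54+54+54+54+48+2+250+130+5 = 1013 → 03 f5.

03f5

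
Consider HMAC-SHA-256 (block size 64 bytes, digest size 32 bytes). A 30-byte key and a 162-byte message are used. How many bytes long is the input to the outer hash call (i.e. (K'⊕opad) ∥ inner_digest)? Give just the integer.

Key is 30 ≤ 64 bytes, zero-padded: |K'| = 64.
Outer input = (K'⊕opad) ∥ H(inner) → 64 + 32 = 96 bytes.

96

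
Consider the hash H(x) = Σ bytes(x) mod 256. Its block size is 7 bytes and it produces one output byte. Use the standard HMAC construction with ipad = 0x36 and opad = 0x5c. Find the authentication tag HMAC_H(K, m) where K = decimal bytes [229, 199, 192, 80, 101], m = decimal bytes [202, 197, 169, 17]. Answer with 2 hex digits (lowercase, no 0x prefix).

Key decimal bytes [229, 199, 192, 80, 101] = e5 c7 c0 50 65 is 5 bytes ≤ B = 7; zero-pad to 7 bytes: K' = e5 c7 c0 50 65 00 00.
K' ⊕ ipad = d3 f1 f6 66 53 36 36.  K' ⊕ opad = b9 9b 9c 0c 39 5c 5c.
Inner input = (K'⊕ipad) ∥ m = d3 f1 f6 66 53 36 36 ∥ ca c5 a9 11.
Inner hash: sum = 211+241+246+102+83+54+54+202+197+169+17 = 1576; mod 256 = 40 → 28.
Outer input = (K'⊕opad) ∥ inner = b9 9b 9c 0c 39 5c 5c ∥ 28.
Outer hash (tag): sum = 185+155+156+12+57+92+92+40 = 789; mod 256 = 21 → 15.

15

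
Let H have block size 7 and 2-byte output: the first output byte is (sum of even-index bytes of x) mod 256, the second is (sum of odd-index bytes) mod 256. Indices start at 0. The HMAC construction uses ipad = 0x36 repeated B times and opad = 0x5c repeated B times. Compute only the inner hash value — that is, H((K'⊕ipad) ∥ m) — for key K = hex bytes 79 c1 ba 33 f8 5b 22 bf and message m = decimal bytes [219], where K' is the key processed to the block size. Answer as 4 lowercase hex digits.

Key hex bytes 79 c1 ba 33 f8 5b 22 bf is 8 bytes > B = 7, so hash it first: H(key) = 4d 0e, then zero-pad to 7 bytes: K' = 4d 0e 00 00 00 00 00.
K' ⊕ ipad = 7b 38 36 36 36 36 36.
Inner input = 7b 38 36 36 36 36 36 ∥ db.
Inner hash: even-index sum = 285 mod 256 = 29; odd-index sum = 383 mod 256 = 127 → 1d 7f.

1d7f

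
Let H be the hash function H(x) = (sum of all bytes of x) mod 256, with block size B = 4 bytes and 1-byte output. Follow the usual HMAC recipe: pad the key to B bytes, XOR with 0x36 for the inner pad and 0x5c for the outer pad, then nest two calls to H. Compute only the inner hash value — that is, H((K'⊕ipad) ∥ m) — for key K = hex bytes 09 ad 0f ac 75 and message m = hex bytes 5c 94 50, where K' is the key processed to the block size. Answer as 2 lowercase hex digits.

b2

Key hex bytes 09 ad 0f ac 75 is 5 bytes > B = 4, so hash it first: H(key) = e6, then zero-pad to 4 bytes: K' = e6 00 00 00.
K' ⊕ ipad = d0 36 36 36.
Inner input = d0 36 36 36 ∥ 5c 94 50.
Inner hash: sum = 208+54+54+54+92+148+80 = 690; mod 256 = 178 → b2.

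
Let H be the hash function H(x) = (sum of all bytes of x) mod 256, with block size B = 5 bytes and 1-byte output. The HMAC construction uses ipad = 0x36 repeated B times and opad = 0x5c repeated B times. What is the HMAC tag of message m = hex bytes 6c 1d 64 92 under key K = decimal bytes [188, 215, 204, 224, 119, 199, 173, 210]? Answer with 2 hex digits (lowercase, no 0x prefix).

31

Key decimal bytes [188, 215, 204, 224, 119, 199, 173, 210] = bc d7 cc e0 77 c7 ad d2 is 8 bytes > B = 5, so hash it first: H(key) = fc, then zero-pad to 5 bytes: K' = fc 00 00 00 00.
K' ⊕ ipad = ca 36 36 36 36.  K' ⊕ opad = a0 5c 5c 5c 5c.
Inner input = (K'⊕ipad) ∥ m = ca 36 36 36 36 ∥ 6c 1d 64 92.
Inner hash: sum = 202+54+54+54+54+108+29+100+146 = 801; mod 256 = 33 → 21.
Outer input = (K'⊕opad) ∥ inner = a0 5c 5c 5c 5c ∥ 21.
Outer hash (tag): sum = 160+92+92+92+92+33 = 561; mod 256 = 49 → 31.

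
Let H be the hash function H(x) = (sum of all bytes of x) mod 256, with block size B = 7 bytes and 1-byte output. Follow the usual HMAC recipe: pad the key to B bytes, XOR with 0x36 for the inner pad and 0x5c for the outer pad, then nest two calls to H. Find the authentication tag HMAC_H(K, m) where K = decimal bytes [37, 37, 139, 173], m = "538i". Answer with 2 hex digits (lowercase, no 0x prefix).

Key decimal bytes [37, 37, 139, 173] = 25 25 8b ad is 4 bytes ≤ B = 7; zero-pad to 7 bytes: K' = 25 25 8b ad 00 00 00.
K' ⊕ ipad = 13 13 bd 9b 36 36 36.  K' ⊕ opad = 79 79 d7 f1 5c 5c 5c.
Inner input = (K'⊕ipad) ∥ m = 13 13 bd 9b 36 36 36 ∥ 35 33 38 69.
Inner hash: sum = 19+19+189+155+54+54+54+53+51+56+105 = 809; mod 256 = 41 → 29.
Outer input = (K'⊕opad) ∥ inner = 79 79 d7 f1 5c 5c 5c ∥ 29.
Outer hash (tag): sum = 121+121+215+241+92+92+92+41 = 1015; mod 256 = 247 → f7.

f7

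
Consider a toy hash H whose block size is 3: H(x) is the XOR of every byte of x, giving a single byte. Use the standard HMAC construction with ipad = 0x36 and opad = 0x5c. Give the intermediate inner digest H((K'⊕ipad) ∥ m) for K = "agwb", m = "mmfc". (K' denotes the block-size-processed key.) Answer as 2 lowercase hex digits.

Key "agwb" = 61 67 77 62 is 4 bytes > B = 3, so hash it first: H(key) = 13, then zero-pad to 3 bytes: K' = 13 00 00.
K' ⊕ ipad = 25 36 36.
Inner input = 25 36 36 ∥ 6d 6d 66 63.
Inner hash: XOR 25⊕36⊕36⊕6d⊕6d⊕66⊕63 = 20.

20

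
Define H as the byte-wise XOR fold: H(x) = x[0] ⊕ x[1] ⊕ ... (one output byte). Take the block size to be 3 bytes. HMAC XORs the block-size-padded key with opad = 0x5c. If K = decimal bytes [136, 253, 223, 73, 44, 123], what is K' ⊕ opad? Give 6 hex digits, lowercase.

Key decimal bytes [136, 253, 223, 73, 44, 123] = 88 fd df 49 2c 7b is 6 bytes > B = 3, so hash it first: H(key) = b4, then zero-pad to 3 bytes: K' = b4 00 00.
XOR each byte with 0x5c: b4⊕5c=e8, 00⊕5c=5c, 00⊕5c=5c.

e85c5c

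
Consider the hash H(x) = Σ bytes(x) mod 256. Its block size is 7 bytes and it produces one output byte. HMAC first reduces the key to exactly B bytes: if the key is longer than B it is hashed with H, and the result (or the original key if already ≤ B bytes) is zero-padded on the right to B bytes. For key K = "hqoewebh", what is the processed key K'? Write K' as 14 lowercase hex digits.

53000000000000

|K| = 8 > B = 7, so first hash the key.
H(K): sum = 104+113+111+101+119+101+98+104 = 851; mod 256 = 83 → 53.
Zero-pad H(K) = 53 to 7 bytes: K' = 53 00 00 00 00 00 00.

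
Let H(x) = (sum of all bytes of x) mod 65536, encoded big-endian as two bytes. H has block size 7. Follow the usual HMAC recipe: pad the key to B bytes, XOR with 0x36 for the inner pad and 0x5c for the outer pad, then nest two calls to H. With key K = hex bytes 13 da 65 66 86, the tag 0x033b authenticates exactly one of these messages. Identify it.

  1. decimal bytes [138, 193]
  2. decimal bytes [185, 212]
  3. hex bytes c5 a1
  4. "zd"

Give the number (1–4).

2

Key hex bytes 13 da 65 66 86 is 5 bytes ≤ B = 7; zero-pad to 7 bytes: K' = 13 da 65 66 86 00 00.
K' ⊕ ipad = 25 ec 53 50 b0 36 36; K' ⊕ opad = 4f 86 39 3a da 5c 5c.
m1: inner = H(25 ec 53 50 b0 36 36 8a c1) = 04 1b; tag = H(4f 86 39 3a da 5c 5c 04 1b) = 02f9
m2: inner = H(25 ec 53 50 b0 36 36 b9 d4) = 04 5d; tag = H(4f 86 39 3a da 5c 5c 04 5d) = 033b ← matches
m3: inner = H(25 ec 53 50 b0 36 36 c5 a1) = 04 36; tag = H(4f 86 39 3a da 5c 5c 04 36) = 0314
m4: inner = H(25 ec 53 50 b0 36 36 7a 64) = 03 ae; tag = H(4f 86 39 3a da 5c 5c 03 ae) = 038b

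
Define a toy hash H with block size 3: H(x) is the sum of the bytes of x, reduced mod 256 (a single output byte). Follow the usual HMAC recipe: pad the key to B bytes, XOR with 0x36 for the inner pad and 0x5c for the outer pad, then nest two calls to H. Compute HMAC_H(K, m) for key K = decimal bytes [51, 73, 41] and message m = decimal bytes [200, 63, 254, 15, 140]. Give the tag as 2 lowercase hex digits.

Key decimal bytes [51, 73, 41] = 33 49 29 is exactly B = 3 bytes: K' = 33 49 29.
K' ⊕ ipad = 05 7f 1f.  K' ⊕ opad = 6f 15 75.
Inner input = (K'⊕ipad) ∥ m = 05 7f 1f ∥ c8 3f fe 0f 8c.
Inner hash: sum = 5+127+31+200+63+254+15+140 = 835; mod 256 = 67 → 43.
Outer input = (K'⊕opad) ∥ inner = 6f 15 75 ∥ 43.
Outer hash (tag): sum = 111+21+117+67 = 316; mod 256 = 60 → 3c.

3c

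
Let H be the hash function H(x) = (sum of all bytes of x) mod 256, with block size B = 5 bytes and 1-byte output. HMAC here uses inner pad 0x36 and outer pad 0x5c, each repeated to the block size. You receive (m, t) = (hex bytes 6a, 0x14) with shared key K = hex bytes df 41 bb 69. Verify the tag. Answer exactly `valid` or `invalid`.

invalid

Key hex bytes df 41 bb 69 is 4 bytes ≤ B = 5; zero-pad to 5 bytes: K' = df 41 bb 69 00.
K' ⊕ ipad = e9 77 8d 5f 36; K' ⊕ opad = 83 1d e7 35 5c.
Inner hash: sum = 233+119+141+95+54+106 = 748; mod 256 = 236 → ec.
Outer hash (recomputed tag): sum = 131+29+231+53+92+236 = 772; mod 256 = 4 → 04.
Recomputed tag = 04; claimed = 14 → mismatch.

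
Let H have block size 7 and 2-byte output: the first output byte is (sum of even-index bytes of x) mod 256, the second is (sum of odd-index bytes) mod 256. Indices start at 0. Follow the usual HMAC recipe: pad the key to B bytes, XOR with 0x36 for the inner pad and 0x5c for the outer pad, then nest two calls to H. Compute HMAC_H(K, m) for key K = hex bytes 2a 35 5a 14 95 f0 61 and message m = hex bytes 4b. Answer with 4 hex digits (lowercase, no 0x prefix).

Key hex bytes 2a 35 5a 14 95 f0 61 is exactly B = 7 bytes: K' = 2a 35 5a 14 95 f0 61.
K' ⊕ ipad = 1c 03 6c 22 a3 c6 57.  K' ⊕ opad = 76 69 06 48 c9 ac 3d.
Inner input = (K'⊕ipad) ∥ m = 1c 03 6c 22 a3 c6 57 ∥ 4b.
Inner hash: even-index sum = 386 mod 256 = 130; odd-index sum = 310 mod 256 = 54 → 82 36.
Outer input = (K'⊕opad) ∥ inner = 76 69 06 48 c9 ac 3d ∥ 82 36.
Outer hash (tag): even-index sum = 440 mod 256 = 184; odd-index sum = 479 mod 256 = 223 → b8 df.

b8df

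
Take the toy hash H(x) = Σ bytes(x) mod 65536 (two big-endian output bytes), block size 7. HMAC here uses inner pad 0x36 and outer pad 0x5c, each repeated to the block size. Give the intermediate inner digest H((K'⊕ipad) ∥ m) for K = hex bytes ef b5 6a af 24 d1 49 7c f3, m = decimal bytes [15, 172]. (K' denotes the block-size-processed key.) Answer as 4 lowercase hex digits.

0258

Key hex bytes ef b5 6a af 24 d1 49 7c f3 is 9 bytes > B = 7, so hash it first: H(key) = 05 6a, then zero-pad to 7 bytes: K' = 05 6a 00 00 00 00 00.
K' ⊕ ipad = 33 5c 36 36 36 36 36.
Inner input = 33 5c 36 36 36 36 36 ∥ 0f ac.
Inner hash: sum = 51+92+54+54+54+54+54+15+172 = 600 → 02 58.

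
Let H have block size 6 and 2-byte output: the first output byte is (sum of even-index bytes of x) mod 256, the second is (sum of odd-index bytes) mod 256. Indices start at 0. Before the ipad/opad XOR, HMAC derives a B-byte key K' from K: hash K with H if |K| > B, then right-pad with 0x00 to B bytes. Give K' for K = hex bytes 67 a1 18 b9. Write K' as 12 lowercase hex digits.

Key hex bytes 67 a1 18 b9 is 4 bytes ≤ B = 6; zero-pad to 6 bytes: K' = 67 a1 18 b9 00 00.

67a118b90000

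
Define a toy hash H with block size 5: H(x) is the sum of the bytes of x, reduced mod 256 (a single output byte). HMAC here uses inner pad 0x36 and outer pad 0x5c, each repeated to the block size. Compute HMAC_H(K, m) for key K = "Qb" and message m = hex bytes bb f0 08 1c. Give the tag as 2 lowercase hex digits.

Key "Qb" = 51 62 is 2 bytes ≤ B = 5; zero-pad to 5 bytes: K' = 51 62 00 00 00.
K' ⊕ ipad = 67 54 36 36 36.  K' ⊕ opad = 0d 3e 5c 5c 5c.
Inner input = (K'⊕ipad) ∥ m = 67 54 36 36 36 ∥ bb f0 08 1c.
Inner hash: sum = 103+84+54+54+54+187+240+8+28 = 812; mod 256 = 44 → 2c.
Outer input = (K'⊕opad) ∥ inner = 0d 3e 5c 5c 5c ∥ 2c.
Outer hash (tag): sum = 13+62+92+92+92+44 = 395; mod 256 = 139 → 8b.

8b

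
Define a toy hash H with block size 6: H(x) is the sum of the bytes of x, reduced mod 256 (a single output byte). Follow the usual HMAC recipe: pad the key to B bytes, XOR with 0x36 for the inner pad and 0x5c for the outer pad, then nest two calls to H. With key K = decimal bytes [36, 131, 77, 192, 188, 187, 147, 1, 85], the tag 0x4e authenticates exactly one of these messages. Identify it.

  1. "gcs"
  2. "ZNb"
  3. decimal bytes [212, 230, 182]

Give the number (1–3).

2

Key decimal bytes [36, 131, 77, 192, 188, 187, 147, 1, 85] = 24 83 4d c0 bc bb 93 01 55 is 9 bytes > B = 6, so hash it first: H(key) = 14, then zero-pad to 6 bytes: K' = 14 00 00 00 00 00.
K' ⊕ ipad = 22 36 36 36 36 36; K' ⊕ opad = 48 5c 5c 5c 5c 5c.
m1: inner = H(22 36 36 36 36 36 67 63 73) = 6d; tag = H(48 5c 5c 5c 5c 5c 6d) = 81
m2: inner = H(22 36 36 36 36 36 5a 4e 62) = 3a; tag = H(48 5c 5c 5c 5c 5c 3a) = 4e ← matches
m3: inner = H(22 36 36 36 36 36 d4 e6 b6) = a0; tag = H(48 5c 5c 5c 5c 5c a0) = b4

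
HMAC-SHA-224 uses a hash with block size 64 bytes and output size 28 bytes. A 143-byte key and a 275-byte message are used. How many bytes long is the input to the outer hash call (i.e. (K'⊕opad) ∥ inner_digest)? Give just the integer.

Key is 143 > 64 bytes, so it is hashed to 28 bytes then zero-padded to 64: |K'| = 64.
Outer input = (K'⊕opad) ∥ H(inner) → 64 + 28 = 92 bytes.

92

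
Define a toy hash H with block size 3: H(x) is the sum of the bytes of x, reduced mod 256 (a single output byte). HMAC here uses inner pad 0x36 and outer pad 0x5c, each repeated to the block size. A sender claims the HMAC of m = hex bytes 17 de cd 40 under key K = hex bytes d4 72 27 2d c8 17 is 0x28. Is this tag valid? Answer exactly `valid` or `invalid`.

Key hex bytes d4 72 27 2d c8 17 is 6 bytes > B = 3, so hash it first: H(key) = 79, then zero-pad to 3 bytes: K' = 79 00 00.
K' ⊕ ipad = 4f 36 36; K' ⊕ opad = 25 5c 5c.
Inner hash: sum = 79+54+54+23+222+205+64 = 701; mod 256 = 189 → bd.
Outer hash (recomputed tag): sum = 37+92+92+189 = 410; mod 256 = 154 → 9a.
Recomputed tag = 9a; claimed = 28 → mismatch.

invalid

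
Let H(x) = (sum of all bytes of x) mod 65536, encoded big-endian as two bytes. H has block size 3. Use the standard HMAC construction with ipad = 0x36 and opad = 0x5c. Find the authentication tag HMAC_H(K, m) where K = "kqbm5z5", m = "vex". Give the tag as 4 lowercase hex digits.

Key "kqbm5z5" = 6b 71 62 6d 35 7a 35 is 7 bytes > B = 3, so hash it first: H(key) = 02 8f, then zero-pad to 3 bytes: K' = 02 8f 00.
K' ⊕ ipad = 34 b9 36.  K' ⊕ opad = 5e d3 5c.
Inner input = (K'⊕ipad) ∥ m = 34 b9 36 ∥ 76 65 78.
Inner hash: sum = 52+185+54+118+101+120 = 630 → 02 76.
Outer input = (K'⊕opad) ∥ inner = 5e d3 5c ∥ 02 76.
Outer hash (tag): sum = 94+211+92+2+118 = 517 → 02 05.

0205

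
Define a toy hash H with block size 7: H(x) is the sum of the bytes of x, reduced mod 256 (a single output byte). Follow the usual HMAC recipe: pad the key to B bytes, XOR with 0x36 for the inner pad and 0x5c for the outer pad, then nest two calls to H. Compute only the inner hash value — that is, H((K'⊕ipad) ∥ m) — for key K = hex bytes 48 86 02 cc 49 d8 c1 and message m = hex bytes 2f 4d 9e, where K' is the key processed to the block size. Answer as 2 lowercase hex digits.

Key hex bytes 48 86 02 cc 49 d8 c1 is exactly B = 7 bytes: K' = 48 86 02 cc 49 d8 c1.
K' ⊕ ipad = 7e b0 34 fa 7f ee f7.
Inner input = 7e b0 34 fa 7f ee f7 ∥ 2f 4d 9e.
Inner hash: sum = 126+176+52+250+127+238+247+47+77+158 = 1498; mod 256 = 218 → da.

da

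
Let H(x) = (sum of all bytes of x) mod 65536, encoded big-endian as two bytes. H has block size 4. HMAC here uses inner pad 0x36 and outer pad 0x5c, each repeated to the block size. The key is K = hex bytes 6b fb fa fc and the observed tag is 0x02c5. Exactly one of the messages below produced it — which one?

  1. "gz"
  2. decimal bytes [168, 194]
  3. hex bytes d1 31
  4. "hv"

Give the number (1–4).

4

Key hex bytes 6b fb fa fc is exactly B = 4 bytes: K' = 6b fb fa fc.
K' ⊕ ipad = 5d cd cc ca; K' ⊕ opad = 37 a7 a6 a0.
m1: inner = H(5d cd cc ca 67 7a) = 03 a1; tag = H(37 a7 a6 a0 03 a1) = 02c8
m2: inner = H(5d cd cc ca a8 c2) = 04 2a; tag = H(37 a7 a6 a0 04 2a) = 0252
m3: inner = H(5d cd cc ca d1 31) = 03 c2; tag = H(37 a7 a6 a0 03 c2) = 02e9
m4: inner = H(5d cd cc ca 68 76) = 03 9e; tag = H(37 a7 a6 a0 03 9e) = 02c5 ← matches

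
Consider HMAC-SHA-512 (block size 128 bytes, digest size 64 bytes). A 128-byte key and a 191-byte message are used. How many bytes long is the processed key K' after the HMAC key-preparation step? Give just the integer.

Key is 128 ≤ 128 bytes, zero-padded: |K'| = 128.

128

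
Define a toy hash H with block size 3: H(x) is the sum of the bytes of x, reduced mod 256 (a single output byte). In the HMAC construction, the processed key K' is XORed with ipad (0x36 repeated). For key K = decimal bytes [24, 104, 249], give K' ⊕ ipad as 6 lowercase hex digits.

2e5ecf

Key decimal bytes [24, 104, 249] = 18 68 f9 is exactly B = 3 bytes: K' = 18 68 f9.
XOR each byte with 0x36: 18⊕36=2e, 68⊕36=5e, f9⊕36=cf.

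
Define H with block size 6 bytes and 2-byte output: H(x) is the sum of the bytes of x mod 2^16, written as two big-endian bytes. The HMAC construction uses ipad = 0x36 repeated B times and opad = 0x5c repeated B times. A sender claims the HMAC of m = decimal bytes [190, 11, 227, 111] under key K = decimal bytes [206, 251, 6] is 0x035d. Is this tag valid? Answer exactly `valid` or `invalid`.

valid

Key decimal bytes [206, 251, 6] = ce fb 06 is 3 bytes ≤ B = 6; zero-pad to 6 bytes: K' = ce fb 06 00 00 00.
K' ⊕ ipad = f8 cd 30 36 36 36; K' ⊕ opad = 92 a7 5a 5c 5c 5c.
Inner hash: sum = 248+205+48+54+54+54+190+11+227+111 = 1202 → 04 b2.
Outer hash (recomputed tag): sum = 146+167+90+92+92+92+4+178 = 861 → 03 5d.
Recomputed tag = 035d; claimed = 035d → match.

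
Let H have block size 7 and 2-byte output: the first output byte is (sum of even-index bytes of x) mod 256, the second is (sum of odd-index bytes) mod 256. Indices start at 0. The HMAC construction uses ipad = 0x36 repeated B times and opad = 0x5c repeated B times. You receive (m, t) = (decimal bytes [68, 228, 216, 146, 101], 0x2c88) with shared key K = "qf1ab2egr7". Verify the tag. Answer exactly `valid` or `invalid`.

Key "qf1ab2egr7" = 71 66 31 61 62 32 65 67 72 37 is 10 bytes > B = 7, so hash it first: H(key) = db 97, then zero-pad to 7 bytes: K' = db 97 00 00 00 00 00.
K' ⊕ ipad = ed a1 36 36 36 36 36; K' ⊕ opad = 87 cb 5c 5c 5c 5c 5c.
Inner hash: even-index sum = 773 mod 256 = 5; odd-index sum = 654 mod 256 = 142 → 05 8e.
Outer hash (recomputed tag): even-index sum = 553 mod 256 = 41; odd-index sum = 392 mod 256 = 136 → 29 88.
Recomputed tag = 2988; claimed = 2c88 → mismatch.

invalid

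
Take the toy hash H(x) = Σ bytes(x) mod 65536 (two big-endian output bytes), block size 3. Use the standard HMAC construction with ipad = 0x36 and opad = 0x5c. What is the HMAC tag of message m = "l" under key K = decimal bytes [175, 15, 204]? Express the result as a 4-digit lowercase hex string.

0210

Key decimal bytes [175, 15, 204] = af 0f cc is exactly B = 3 bytes: K' = af 0f cc.
K' ⊕ ipad = 99 39 fa.  K' ⊕ opad = f3 53 90.
Inner input = (K'⊕ipad) ∥ m = 99 39 fa ∥ 6c.
Inner hash: sum = 153+57+250+108 = 568 → 02 38.
Outer input = (K'⊕opad) ∥ inner = f3 53 90 ∥ 02 38.
Outer hash (tag): sum = 243+83+144+2+56 = 528 → 02 10.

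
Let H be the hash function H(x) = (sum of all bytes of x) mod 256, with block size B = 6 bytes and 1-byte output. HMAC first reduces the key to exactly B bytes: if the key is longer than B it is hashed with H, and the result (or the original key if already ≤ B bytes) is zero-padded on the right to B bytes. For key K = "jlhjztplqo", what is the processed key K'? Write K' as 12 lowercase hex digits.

520000000000

|K| = 10 > B = 6, so first hash the key.
H(K): sum = 106+108+104+106+122+116+112+108+113+111 = 1106; mod 256 = 82 → 52.
Zero-pad H(K) = 52 to 6 bytes: K' = 52 00 00 00 00 00.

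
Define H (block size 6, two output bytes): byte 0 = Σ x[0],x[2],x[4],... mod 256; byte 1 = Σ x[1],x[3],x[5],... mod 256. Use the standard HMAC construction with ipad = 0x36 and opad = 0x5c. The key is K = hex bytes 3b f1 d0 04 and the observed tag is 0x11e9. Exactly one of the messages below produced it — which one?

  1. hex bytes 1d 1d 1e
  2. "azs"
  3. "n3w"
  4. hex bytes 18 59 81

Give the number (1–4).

Key hex bytes 3b f1 d0 04 is 4 bytes ≤ B = 6; zero-pad to 6 bytes: K' = 3b f1 d0 04 00 00.
K' ⊕ ipad = 0d c7 e6 32 36 36; K' ⊕ opad = 67 ad 8c 58 5c 5c.
m1: inner = H(0d c7 e6 32 36 36 1d 1d 1e) = 64 4c; tag = H(67 ad 8c 58 5c 5c 64 4c) = b3ad
m2: inner = H(0d c7 e6 32 36 36 61 7a 73) = fd a9; tag = H(67 ad 8c 58 5c 5c fd a9) = 4c0a
m3: inner = H(0d c7 e6 32 36 36 6e 33 77) = 0e 62; tag = H(67 ad 8c 58 5c 5c 0e 62) = 5dc3
m4: inner = H(0d c7 e6 32 36 36 18 59 81) = c2 88; tag = H(67 ad 8c 58 5c 5c c2 88) = 11e9 ← matches

4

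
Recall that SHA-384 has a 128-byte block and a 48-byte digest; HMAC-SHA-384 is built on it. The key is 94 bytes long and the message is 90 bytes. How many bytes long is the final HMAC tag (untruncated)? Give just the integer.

48

The tag is one SHA-384 digest: 48 bytes.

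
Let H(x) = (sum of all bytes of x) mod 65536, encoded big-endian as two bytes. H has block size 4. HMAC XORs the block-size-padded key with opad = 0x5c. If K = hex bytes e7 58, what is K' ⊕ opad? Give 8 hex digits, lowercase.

bb045c5c

Key hex bytes e7 58 is 2 bytes ≤ B = 4; zero-pad to 4 bytes: K' = e7 58 00 00.
XOR each byte with 0x5c: e7⊕5c=bb, 58⊕5c=04, 00⊕5c=5c, 00⊕5c=5c.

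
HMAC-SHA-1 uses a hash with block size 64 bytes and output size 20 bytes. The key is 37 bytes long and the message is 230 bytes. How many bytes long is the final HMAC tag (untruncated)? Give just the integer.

20

The tag is one SHA-1 digest: 20 bytes.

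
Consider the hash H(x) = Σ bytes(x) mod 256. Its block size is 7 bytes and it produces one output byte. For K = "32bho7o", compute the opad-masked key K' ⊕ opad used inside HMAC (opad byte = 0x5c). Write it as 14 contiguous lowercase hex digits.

Key "32bho7o" = 33 32 62 68 6f 37 6f is exactly B = 7 bytes: K' = 33 32 62 68 6f 37 6f.
XOR each byte with 0x5c: 33⊕5c=6f, 32⊕5c=6e, 62⊕5c=3e, 68⊕5c=34, 6f⊕5c=33, 37⊕5c=6b, 6f⊕5c=33.

6f6e3e34336b33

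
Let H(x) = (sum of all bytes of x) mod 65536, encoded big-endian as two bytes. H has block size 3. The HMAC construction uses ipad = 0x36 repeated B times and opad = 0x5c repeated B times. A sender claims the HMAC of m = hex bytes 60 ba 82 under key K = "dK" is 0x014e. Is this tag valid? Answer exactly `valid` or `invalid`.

Key "dK" = 64 4b is 2 bytes ≤ B = 3; zero-pad to 3 bytes: K' = 64 4b 00.
K' ⊕ ipad = 52 7d 36; K' ⊕ opad = 38 17 5c.
Inner hash: sum = 82+125+54+96+186+130 = 673 → 02 a1.
Outer hash (recomputed tag): sum = 56+23+92+2+161 = 334 → 01 4e.
Recomputed tag = 014e; claimed = 014e → match.

valid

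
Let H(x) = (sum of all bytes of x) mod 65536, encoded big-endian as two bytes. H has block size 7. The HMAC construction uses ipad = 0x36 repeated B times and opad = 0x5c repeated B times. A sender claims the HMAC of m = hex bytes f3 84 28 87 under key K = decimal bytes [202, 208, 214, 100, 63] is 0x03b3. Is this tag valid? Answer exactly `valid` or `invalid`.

Key decimal bytes [202, 208, 214, 100, 63] = ca d0 d6 64 3f is 5 bytes ≤ B = 7; zero-pad to 7 bytes: K' = ca d0 d6 64 3f 00 00.
K' ⊕ ipad = fc e6 e0 52 09 36 36; K' ⊕ opad = 96 8c 8a 38 63 5c 5c.
Inner hash: sum = 252+230+224+82+9+54+54+243+132+40+135 = 1455 → 05 af.
Outer hash (recomputed tag): sum = 150+140+138+56+99+92+92+5+175 = 947 → 03 b3.
Recomputed tag = 03b3; claimed = 03b3 → match.

valid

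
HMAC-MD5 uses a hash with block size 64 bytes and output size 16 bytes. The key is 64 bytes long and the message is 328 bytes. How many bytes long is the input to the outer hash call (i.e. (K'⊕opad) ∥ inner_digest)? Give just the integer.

Key is 64 ≤ 64 bytes, zero-padded: |K'| = 64.
Outer input = (K'⊕opad) ∥ H(inner) → 64 + 16 = 80 bytes.

80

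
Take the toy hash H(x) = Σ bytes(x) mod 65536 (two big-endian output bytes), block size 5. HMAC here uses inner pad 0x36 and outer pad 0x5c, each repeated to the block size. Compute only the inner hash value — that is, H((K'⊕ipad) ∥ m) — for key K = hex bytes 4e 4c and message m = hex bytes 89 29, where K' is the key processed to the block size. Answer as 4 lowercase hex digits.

0246

Key hex bytes 4e 4c is 2 bytes ≤ B = 5; zero-pad to 5 bytes: K' = 4e 4c 00 00 00.
K' ⊕ ipad = 78 7a 36 36 36.
Inner input = 78 7a 36 36 36 ∥ 89 29.
Inner hash: sum = 120+122+54+54+54+137+41 = 582 → 02 46.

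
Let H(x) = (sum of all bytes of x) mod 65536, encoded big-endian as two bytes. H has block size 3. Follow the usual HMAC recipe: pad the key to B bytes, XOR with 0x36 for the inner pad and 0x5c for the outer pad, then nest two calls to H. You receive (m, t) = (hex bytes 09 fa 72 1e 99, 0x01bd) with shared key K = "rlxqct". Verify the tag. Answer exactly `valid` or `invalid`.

Key "rlxqct" = 72 6c 78 71 63 74 is 6 bytes > B = 3, so hash it first: H(key) = 02 9e, then zero-pad to 3 bytes: K' = 02 9e 00.
K' ⊕ ipad = 34 a8 36; K' ⊕ opad = 5e c2 5c.
Inner hash: sum = 52+168+54+9+250+114+30+153 = 830 → 03 3e.
Outer hash (recomputed tag): sum = 94+194+92+3+62 = 445 → 01 bd.
Recomputed tag = 01bd; claimed = 01bd → match.

valid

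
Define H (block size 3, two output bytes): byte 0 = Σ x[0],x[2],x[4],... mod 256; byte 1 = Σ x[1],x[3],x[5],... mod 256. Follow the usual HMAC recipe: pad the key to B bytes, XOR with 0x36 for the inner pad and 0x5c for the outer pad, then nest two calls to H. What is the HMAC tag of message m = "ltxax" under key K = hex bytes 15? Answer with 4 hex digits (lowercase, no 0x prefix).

378a

Key hex bytes 15 is 1 byte ≤ B = 3; zero-pad to 3 bytes: K' = 15 00 00.
K' ⊕ ipad = 23 36 36.  K' ⊕ opad = 49 5c 5c.
Inner input = (K'⊕ipad) ∥ m = 23 36 36 ∥ 6c 74 78 61 78.
Inner hash: even-index sum = 302 mod 256 = 46; odd-index sum = 402 mod 256 = 146 → 2e 92.
Outer input = (K'⊕opad) ∥ inner = 49 5c 5c ∥ 2e 92.
Outer hash (tag): even-index sum = 311 mod 256 = 55; odd-index sum = 138 mod 256 = 138 → 37 8a.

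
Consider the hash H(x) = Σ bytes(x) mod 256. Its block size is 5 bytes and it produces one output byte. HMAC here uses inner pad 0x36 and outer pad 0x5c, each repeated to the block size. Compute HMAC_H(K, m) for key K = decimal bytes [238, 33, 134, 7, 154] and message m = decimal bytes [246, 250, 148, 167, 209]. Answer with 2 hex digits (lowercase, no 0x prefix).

Key decimal bytes [238, 33, 134, 7, 154] = ee 21 86 07 9a is exactly B = 5 bytes: K' = ee 21 86 07 9a.
K' ⊕ ipad = d8 17 b0 31 ac.  K' ⊕ opad = b2 7d da 5b c6.
Inner input = (K'⊕ipad) ∥ m = d8 17 b0 31 ac ∥ f6 fa 94 a7 d1.
Inner hash: sum = 216+23+176+49+172+246+250+148+167+209 = 1656; mod 256 = 120 → 78.
Outer input = (K'⊕opad) ∥ inner = b2 7d da 5b c6 ∥ 78.
Outer hash (tag): sum = 178+125+218+91+198+120 = 930; mod 256 = 162 → a2.

a2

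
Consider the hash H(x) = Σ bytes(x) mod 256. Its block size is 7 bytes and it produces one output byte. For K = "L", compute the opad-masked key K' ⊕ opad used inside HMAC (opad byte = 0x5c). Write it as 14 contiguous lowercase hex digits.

Key "L" = 4c is 1 byte ≤ B = 7; zero-pad to 7 bytes: K' = 4c 00 00 00 00 00 00.
XOR each byte with 0x5c: 4c⊕5c=10, 00⊕5c=5c, 00⊕5c=5c, 00⊕5c=5c, 00⊕5c=5c, 00⊕5c=5c, 00⊕5c=5c.

105c5c5c5c5c5c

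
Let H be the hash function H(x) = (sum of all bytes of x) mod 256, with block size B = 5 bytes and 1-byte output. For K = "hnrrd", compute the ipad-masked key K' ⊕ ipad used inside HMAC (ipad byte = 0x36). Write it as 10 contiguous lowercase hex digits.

Key "hnrrd" = 68 6e 72 72 64 is exactly B = 5 bytes: K' = 68 6e 72 72 64.
XOR each byte with 0x36: 68⊕36=5e, 6e⊕36=58, 72⊕36=44, 72⊕36=44, 64⊕36=52.

5e58444452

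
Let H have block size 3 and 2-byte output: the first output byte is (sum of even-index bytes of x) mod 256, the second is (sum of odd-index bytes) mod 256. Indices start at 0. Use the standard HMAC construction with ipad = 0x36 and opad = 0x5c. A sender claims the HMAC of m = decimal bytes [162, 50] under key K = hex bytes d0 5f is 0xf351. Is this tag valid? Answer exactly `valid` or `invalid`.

valid

Key hex bytes d0 5f is 2 bytes ≤ B = 3; zero-pad to 3 bytes: K' = d0 5f 00.
K' ⊕ ipad = e6 69 36; K' ⊕ opad = 8c 03 5c.
Inner hash: even-index sum = 334 mod 256 = 78; odd-index sum = 267 mod 256 = 11 → 4e 0b.
Outer hash (recomputed tag): even-index sum = 243 mod 256 = 243; odd-index sum = 81 mod 256 = 81 → f3 51.
Recomputed tag = f351; claimed = f351 → match.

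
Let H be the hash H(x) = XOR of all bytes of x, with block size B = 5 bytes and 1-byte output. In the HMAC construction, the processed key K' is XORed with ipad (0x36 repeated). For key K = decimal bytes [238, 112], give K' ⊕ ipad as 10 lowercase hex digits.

d846363636

Key decimal bytes [238, 112] = ee 70 is 2 bytes ≤ B = 5; zero-pad to 5 bytes: K' = ee 70 00 00 00.
XOR each byte with 0x36: ee⊕36=d8, 70⊕36=46, 00⊕36=36, 00⊕36=36, 00⊕36=36.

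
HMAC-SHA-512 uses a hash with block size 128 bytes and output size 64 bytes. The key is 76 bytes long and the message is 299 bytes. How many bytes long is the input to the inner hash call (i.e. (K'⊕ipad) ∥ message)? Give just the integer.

Key is 76 ≤ 128 bytes, zero-padded: |K'| = 128.
Inner input = (K'⊕ipad) ∥ m → 128 + 299 = 427 bytes.

427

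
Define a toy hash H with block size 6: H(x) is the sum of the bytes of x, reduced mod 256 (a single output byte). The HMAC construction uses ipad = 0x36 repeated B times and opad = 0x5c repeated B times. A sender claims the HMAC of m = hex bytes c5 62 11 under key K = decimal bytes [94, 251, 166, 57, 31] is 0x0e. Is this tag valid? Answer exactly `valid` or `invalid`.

Key decimal bytes [94, 251, 166, 57, 31] = 5e fb a6 39 1f is 5 bytes ≤ B = 6; zero-pad to 6 bytes: K' = 5e fb a6 39 1f 00.
K' ⊕ ipad = 68 cd 90 0f 29 36; K' ⊕ opad = 02 a7 fa 65 43 5c.
Inner hash: sum = 104+205+144+15+41+54+197+98+17 = 875; mod 256 = 107 → 6b.
Outer hash (recomputed tag): sum = 2+167+250+101+67+92+107 = 786; mod 256 = 18 → 12.
Recomputed tag = 12; claimed = 0e → mismatch.

invalid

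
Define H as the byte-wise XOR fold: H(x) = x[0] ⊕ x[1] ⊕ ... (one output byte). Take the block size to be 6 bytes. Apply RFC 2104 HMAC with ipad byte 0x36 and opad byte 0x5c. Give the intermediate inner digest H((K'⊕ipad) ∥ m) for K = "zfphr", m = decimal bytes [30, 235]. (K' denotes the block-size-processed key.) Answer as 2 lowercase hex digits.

Key "zfphr" = 7a 66 70 68 72 is 5 bytes ≤ B = 6; zero-pad to 6 bytes: K' = 7a 66 70 68 72 00.
K' ⊕ ipad = 4c 50 46 5e 44 36.
Inner input = 4c 50 46 5e 44 36 ∥ 1e eb.
Inner hash: XOR 4c⊕50⊕46⊕5e⊕44⊕36⊕1e⊕eb = 83.

83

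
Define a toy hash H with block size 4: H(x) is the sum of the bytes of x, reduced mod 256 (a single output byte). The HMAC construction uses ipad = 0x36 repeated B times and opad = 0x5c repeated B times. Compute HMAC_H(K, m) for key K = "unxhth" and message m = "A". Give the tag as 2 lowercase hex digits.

Key "unxhth" = 75 6e 78 68 74 68 is 6 bytes > B = 4, so hash it first: H(key) = 9f, then zero-pad to 4 bytes: K' = 9f 00 00 00.
K' ⊕ ipad = a9 36 36 36.  K' ⊕ opad = c3 5c 5c 5c.
Inner input = (K'⊕ipad) ∥ m = a9 36 36 36 ∥ 41.
Inner hash: sum = 169+54+54+54+65 = 396; mod 256 = 140 → 8c.
Outer input = (K'⊕opad) ∥ inner = c3 5c 5c 5c ∥ 8c.
Outer hash (tag): sum = 195+92+92+92+140 = 611; mod 256 = 99 → 63.

63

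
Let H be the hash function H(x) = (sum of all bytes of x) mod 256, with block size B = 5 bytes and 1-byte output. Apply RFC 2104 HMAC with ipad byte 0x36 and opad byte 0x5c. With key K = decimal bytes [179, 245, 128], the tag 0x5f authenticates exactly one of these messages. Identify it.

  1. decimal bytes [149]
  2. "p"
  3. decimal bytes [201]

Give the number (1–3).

Key decimal bytes [179, 245, 128] = b3 f5 80 is 3 bytes ≤ B = 5; zero-pad to 5 bytes: K' = b3 f5 80 00 00.
K' ⊕ ipad = 85 c3 b6 36 36; K' ⊕ opad = ef a9 dc 5c 5c.
m1: inner = H(85 c3 b6 36 36 95) = ff; tag = H(ef a9 dc 5c 5c ff) = 2b
m2: inner = H(85 c3 b6 36 36 70) = da; tag = H(ef a9 dc 5c 5c da) = 06
m3: inner = H(85 c3 b6 36 36 c9) = 33; tag = H(ef a9 dc 5c 5c 33) = 5f ← matches

3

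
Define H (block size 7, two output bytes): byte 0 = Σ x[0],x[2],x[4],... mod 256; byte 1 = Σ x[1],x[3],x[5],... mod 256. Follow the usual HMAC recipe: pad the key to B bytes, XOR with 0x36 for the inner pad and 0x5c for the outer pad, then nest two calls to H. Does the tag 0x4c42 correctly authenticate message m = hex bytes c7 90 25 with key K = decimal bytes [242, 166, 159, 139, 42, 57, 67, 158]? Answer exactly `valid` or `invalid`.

invalid

Key decimal bytes [242, 166, 159, 139, 42, 57, 67, 158] = f2 a6 9f 8b 2a 39 43 9e is 8 bytes > B = 7, so hash it first: H(key) = fe 08, then zero-pad to 7 bytes: K' = fe 08 00 00 00 00 00.
K' ⊕ ipad = c8 3e 36 36 36 36 36; K' ⊕ opad = a2 54 5c 5c 5c 5c 5c.
Inner hash: even-index sum = 506 mod 256 = 250; odd-index sum = 406 mod 256 = 150 → fa 96.
Outer hash (recomputed tag): even-index sum = 588 mod 256 = 76; odd-index sum = 518 mod 256 = 6 → 4c 06.
Recomputed tag = 4c06; claimed = 4c42 → mismatch.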